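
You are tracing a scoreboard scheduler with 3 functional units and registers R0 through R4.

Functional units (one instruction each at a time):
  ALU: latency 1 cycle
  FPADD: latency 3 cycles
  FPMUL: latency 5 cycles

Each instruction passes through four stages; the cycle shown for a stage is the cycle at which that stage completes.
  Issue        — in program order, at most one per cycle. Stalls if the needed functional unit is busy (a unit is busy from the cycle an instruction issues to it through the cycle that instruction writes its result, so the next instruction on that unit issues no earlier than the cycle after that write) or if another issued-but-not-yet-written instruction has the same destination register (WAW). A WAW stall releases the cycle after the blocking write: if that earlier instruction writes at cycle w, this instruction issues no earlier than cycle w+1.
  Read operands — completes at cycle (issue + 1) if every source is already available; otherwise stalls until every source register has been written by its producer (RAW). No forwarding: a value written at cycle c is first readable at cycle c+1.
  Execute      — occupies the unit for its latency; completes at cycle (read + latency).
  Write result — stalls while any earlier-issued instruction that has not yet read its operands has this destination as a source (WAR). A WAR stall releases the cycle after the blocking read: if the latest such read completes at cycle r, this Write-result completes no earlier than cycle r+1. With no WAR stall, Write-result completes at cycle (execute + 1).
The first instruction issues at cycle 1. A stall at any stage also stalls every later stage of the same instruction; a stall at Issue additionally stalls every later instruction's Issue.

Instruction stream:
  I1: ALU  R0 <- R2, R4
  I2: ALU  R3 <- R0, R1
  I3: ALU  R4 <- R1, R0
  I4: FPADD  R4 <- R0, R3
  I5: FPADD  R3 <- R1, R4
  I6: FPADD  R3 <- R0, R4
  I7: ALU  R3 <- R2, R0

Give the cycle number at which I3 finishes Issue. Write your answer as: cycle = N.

I1 -> (1, 2, 3, 4)
I2 -> (5, 6, 7, 8)  // struct: ALU busy until I1 writes@4
I3 -> (9, 10, 11, 12)  // struct: ALU busy until I2 writes@8
I4 -> (13, 14, 17, 18)  // WAW R4: wait I3 write@12
I5 -> (19, 20, 23, 24)  // struct: FPADD busy until I4 writes@18
I6 -> (25, 26, 29, 30)  // struct: FPADD busy until I5 writes@24
I7 -> (31, 32, 33, 34)  // WAW R3: wait I6 write@30

cycle = 9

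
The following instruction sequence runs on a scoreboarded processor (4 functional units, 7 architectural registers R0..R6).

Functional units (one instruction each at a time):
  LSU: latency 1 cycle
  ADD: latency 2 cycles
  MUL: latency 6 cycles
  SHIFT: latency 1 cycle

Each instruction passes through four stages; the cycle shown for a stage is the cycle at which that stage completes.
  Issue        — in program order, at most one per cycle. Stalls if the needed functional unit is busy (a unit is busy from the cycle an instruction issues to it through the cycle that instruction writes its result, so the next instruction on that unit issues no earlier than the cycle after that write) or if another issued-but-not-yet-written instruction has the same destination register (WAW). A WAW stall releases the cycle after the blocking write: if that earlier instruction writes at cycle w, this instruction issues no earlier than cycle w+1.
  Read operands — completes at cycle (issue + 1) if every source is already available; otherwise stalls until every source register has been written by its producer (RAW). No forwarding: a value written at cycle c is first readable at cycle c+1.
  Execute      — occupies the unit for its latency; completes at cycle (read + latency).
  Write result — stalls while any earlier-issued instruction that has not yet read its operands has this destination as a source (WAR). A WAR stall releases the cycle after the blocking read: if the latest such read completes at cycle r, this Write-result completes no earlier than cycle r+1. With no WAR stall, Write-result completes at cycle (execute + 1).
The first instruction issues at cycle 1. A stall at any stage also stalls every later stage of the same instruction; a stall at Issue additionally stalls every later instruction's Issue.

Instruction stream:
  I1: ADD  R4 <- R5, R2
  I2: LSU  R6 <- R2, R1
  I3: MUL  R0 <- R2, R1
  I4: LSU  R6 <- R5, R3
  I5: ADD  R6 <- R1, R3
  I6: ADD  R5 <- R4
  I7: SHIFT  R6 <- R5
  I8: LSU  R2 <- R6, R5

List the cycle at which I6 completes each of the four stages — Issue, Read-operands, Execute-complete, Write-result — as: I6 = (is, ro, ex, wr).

I1: IS=1 RO=2 EX=4 WR=5
I2: IS=2 RO=3 EX=4 WR=5
I3: IS=3 RO=4 EX=10 WR=11
I4: IS=6 RO=7 EX=8 WR=9  [struct: LSU busy until I2 writes@5]
I5: IS=10 RO=11 EX=13 WR=14  [WAW R6: wait I4 write@9]
I6: IS=15 RO=16 EX=18 WR=19  [struct: ADD busy until I5 writes@14]
I7: IS=16 RO=20 EX=21 WR=22  [RAW R5: wait I6 write@19]
I8: IS=17 RO=23 EX=24 WR=25  [RAW R6: wait I7 write@22]

I6 = (15, 16, 18, 19)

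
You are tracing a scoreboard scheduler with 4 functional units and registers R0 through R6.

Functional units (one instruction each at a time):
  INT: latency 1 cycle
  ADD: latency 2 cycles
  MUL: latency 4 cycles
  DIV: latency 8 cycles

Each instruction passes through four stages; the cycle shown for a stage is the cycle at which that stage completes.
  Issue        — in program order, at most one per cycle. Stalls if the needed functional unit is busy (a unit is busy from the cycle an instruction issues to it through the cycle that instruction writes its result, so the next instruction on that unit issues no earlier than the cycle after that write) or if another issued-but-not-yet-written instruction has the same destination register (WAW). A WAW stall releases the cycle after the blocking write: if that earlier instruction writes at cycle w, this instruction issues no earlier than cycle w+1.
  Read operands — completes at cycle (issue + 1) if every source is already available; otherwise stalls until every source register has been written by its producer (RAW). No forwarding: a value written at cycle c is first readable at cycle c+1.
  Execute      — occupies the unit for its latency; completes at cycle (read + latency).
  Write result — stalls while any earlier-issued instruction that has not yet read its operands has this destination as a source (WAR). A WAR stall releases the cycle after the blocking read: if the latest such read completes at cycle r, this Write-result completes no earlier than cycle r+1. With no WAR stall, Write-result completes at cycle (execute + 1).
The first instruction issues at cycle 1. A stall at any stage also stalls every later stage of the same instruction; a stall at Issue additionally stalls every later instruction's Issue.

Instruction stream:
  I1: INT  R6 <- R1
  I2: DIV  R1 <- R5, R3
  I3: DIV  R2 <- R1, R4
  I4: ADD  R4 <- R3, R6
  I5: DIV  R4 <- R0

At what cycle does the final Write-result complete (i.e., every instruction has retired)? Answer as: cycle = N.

[1] issue I1 (INT)
[2] I1 read-ops · issue I2 (DIV)
[3] I1 finished on INT · I2 read-ops
[4] I1→R6
[11] I2 finished on DIV
[12] I2→R1
[13] issue I3 (DIV)
[14] I3 read-ops · issue I4 (ADD)
[15] I4 read-ops
[17] I4 finished on ADD
[18] I4→R4
[22] I3 finished on DIV
[23] I3→R2
[24] issue I5 (DIV)
[25] I5 read-ops
[33] I5 finished on DIV
[34] I5→R4

cycle = 34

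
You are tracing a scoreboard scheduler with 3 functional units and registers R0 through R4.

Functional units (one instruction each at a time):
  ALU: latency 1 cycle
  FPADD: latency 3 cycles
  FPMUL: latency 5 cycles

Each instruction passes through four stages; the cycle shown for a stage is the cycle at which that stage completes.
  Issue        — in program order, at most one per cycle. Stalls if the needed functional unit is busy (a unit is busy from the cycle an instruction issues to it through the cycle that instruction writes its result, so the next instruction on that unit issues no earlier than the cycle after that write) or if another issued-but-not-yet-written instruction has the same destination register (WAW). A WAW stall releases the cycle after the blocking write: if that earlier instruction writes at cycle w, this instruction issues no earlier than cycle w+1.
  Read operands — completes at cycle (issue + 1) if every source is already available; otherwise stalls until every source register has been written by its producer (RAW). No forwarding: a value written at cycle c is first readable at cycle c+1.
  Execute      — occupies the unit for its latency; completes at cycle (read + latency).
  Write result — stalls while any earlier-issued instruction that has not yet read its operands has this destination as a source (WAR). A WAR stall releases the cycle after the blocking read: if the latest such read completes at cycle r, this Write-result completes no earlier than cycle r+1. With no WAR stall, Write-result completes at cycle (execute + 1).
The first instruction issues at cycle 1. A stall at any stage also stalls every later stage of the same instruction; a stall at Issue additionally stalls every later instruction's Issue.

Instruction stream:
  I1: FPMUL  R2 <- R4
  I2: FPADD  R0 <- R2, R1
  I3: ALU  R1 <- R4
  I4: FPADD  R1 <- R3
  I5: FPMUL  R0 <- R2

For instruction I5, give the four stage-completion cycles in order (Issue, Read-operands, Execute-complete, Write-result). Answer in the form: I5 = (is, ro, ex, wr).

1) issue 1, read 2, done 7, write 8
2) issue 2, read 9, done 12, write 13  <RAW R2: wait I1 write@8>
3) issue 3, read 4, done 5, write 10  <WAR R1: wait I2 read@9>
4) issue 14, read 15, done 18, write 19  <struct: FPADD busy until I2 writes@13>
5) issue 15, read 16, done 21, write 22

I5 = (15, 16, 21, 22)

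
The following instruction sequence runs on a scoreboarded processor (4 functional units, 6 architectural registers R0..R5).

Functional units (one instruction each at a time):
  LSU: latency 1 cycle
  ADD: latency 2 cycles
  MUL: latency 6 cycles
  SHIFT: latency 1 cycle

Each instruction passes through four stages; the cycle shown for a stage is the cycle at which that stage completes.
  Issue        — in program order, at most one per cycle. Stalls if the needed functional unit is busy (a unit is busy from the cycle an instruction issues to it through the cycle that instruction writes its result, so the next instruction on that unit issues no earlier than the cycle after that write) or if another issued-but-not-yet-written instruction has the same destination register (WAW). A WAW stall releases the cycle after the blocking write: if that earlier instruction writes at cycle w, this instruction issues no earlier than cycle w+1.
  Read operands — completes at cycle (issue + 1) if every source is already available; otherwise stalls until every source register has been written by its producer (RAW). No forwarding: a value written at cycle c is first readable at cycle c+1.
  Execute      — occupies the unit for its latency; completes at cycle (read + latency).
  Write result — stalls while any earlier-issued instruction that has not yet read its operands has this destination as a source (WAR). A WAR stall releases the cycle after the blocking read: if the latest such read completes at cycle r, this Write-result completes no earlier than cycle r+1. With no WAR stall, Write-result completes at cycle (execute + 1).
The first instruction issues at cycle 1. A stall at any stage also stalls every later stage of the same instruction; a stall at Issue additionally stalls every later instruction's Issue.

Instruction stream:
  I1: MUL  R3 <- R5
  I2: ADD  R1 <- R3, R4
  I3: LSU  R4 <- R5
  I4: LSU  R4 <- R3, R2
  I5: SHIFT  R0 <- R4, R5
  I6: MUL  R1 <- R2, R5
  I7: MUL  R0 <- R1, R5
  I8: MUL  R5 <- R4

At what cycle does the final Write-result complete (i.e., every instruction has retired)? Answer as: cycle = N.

I1  is:1  ro:2  ex:8  wr:9
I2  is:2  ro:10  ex:12  wr:13  — RAW R3: wait I1 write@9
I3  is:3  ro:4  ex:5  wr:11  — WAR R4: wait I2 read@10
I4  is:12  ro:13  ex:14  wr:15  — struct: LSU busy until I3 writes@11
I5  is:13  ro:16  ex:17  wr:18  — RAW R4: wait I4 write@15
I6  is:14  ro:15  ex:21  wr:22
I7  is:23  ro:24  ex:30  wr:31  — struct: MUL busy until I6 writes@22
I8  is:32  ro:33  ex:39  wr:40  — struct: MUL busy until I7 writes@31

cycle = 40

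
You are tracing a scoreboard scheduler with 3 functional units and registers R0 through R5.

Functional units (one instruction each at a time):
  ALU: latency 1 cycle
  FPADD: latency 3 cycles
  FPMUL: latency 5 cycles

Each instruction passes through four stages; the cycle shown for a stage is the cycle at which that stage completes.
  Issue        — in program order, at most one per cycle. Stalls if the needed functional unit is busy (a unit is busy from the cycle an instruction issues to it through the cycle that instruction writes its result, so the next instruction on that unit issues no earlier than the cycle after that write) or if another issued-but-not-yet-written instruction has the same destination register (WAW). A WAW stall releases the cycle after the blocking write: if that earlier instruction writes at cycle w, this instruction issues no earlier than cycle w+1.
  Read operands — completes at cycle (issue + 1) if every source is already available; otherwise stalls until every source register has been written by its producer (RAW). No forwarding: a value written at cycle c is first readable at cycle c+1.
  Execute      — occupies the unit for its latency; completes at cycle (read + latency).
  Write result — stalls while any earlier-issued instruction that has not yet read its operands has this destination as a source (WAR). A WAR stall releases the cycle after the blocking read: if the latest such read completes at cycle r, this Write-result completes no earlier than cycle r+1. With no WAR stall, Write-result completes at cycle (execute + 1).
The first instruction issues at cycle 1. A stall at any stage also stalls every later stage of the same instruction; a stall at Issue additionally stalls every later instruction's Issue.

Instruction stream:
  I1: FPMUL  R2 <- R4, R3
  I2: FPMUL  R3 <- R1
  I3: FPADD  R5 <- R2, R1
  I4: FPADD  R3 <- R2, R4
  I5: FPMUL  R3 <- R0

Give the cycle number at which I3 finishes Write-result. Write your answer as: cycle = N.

t=1  I1 issues→FPMUL
t=2  I1 reads
t=7  I1 exec-done
t=8  I1 writes R2
t=9  I2 issues→FPMUL
t=10  I2 reads; I3 issues→FPADD
t=11  I3 reads
t=14  I3 exec-done
t=15  I2 exec-done; I3 writes R5
t=16  I2 writes R3
t=17  I4 issues→FPADD
t=18  I4 reads
t=21  I4 exec-done
t=22  I4 writes R3
t=23  I5 issues→FPMUL
t=24  I5 reads
t=29  I5 exec-done
t=30  I5 writes R3

cycle = 15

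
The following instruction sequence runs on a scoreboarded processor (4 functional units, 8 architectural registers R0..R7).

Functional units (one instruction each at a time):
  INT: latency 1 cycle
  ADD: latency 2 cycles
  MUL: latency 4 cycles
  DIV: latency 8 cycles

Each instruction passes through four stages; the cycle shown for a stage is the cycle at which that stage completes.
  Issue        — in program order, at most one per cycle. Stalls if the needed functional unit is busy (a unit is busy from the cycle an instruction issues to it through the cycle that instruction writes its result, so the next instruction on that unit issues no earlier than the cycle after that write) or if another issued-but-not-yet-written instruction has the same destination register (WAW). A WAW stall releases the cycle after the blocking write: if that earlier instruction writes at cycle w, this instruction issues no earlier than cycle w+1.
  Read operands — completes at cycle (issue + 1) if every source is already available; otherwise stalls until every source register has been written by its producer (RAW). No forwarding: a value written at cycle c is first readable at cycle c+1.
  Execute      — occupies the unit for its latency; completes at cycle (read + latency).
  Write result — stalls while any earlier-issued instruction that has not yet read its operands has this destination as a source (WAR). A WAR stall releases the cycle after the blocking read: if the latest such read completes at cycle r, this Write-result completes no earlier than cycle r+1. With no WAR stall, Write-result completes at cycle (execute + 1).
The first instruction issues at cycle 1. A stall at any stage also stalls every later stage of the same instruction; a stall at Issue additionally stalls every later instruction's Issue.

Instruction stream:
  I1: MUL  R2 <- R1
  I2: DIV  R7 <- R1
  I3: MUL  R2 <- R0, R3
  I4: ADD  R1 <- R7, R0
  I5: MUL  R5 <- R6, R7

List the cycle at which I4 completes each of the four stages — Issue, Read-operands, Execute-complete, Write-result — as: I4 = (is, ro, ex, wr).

I4 = (9, 13, 15, 16)

  I1 | 1 | 2 | 6 | 7
  I2 | 2 | 3 | 11 | 12
  I3 | 8 | 9 | 13 | 14   struct: MUL busy until I1 writes@7
  I4 | 9 | 13 | 15 | 16   RAW R7: wait I2 write@12
  I5 | 15 | 16 | 20 | 21   struct: MUL busy until I3 writes@14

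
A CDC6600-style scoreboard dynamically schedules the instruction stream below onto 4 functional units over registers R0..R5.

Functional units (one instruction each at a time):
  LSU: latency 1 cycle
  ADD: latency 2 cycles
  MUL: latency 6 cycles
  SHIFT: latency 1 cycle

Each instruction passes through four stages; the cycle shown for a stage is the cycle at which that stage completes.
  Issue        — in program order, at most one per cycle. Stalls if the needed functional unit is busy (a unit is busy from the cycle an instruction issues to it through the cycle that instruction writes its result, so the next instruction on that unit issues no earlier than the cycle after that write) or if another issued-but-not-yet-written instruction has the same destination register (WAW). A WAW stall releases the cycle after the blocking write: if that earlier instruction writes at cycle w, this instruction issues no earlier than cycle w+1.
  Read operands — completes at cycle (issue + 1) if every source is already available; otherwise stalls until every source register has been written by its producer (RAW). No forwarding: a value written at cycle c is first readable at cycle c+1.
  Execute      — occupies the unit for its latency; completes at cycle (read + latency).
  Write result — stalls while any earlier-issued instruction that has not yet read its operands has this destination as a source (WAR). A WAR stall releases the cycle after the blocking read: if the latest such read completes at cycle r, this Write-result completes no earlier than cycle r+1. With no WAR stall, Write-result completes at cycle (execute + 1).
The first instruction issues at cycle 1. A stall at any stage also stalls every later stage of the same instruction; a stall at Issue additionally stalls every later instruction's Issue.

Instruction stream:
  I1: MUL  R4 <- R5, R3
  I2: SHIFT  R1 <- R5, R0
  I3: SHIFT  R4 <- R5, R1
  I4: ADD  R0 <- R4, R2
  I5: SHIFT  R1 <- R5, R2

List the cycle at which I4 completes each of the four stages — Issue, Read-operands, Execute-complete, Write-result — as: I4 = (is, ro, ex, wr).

I1: IS=1 RO=2 EX=8 WR=9
I2: IS=2 RO=3 EX=4 WR=5
I3: IS=10 RO=11 EX=12 WR=13  [WAW R4: wait I1 write@9]
I4: IS=11 RO=14 EX=16 WR=17  [RAW R4: wait I3 write@13]
I5: IS=14 RO=15 EX=16 WR=17  [struct: SHIFT busy until I3 writes@13]

I4 = (11, 14, 16, 17)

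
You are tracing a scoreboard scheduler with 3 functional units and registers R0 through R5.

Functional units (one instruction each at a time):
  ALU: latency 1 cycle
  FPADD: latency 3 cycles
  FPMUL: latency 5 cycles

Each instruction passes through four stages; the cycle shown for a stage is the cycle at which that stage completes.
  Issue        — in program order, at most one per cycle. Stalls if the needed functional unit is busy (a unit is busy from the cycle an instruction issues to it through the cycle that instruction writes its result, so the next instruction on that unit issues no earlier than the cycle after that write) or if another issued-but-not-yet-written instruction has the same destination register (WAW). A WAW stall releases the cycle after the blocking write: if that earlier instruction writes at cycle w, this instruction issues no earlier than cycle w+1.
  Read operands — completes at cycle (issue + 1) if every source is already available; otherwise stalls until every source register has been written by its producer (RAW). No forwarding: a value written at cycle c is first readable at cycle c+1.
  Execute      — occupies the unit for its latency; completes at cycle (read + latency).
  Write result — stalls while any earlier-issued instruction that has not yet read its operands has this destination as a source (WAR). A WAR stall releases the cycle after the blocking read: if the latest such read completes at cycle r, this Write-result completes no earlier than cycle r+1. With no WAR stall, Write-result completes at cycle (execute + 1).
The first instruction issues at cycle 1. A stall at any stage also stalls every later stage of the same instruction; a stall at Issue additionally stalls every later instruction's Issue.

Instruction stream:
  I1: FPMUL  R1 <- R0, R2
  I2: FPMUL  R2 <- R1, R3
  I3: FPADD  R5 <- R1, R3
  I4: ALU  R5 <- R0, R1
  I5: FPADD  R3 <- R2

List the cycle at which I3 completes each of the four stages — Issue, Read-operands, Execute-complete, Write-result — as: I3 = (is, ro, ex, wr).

cycle 1: I1→FPMUL
cycle 2: I1 RO
cycle 7: I1 EX
cycle 8: I1 WR R1
cycle 9: I2→FPMUL
cycle 10: I2 RO | I3→FPADD
cycle 11: I3 RO
cycle 14: I3 EX
cycle 15: I2 EX | I3 WR R5
cycle 16: I2 WR R2 | I4→ALU
cycle 17: I4 RO | I5→FPADD
cycle 18: I4 EX | I5 RO
cycle 19: I4 WR R5
cycle 21: I5 EX
cycle 22: I5 WR R3

I3 = (10, 11, 14, 15)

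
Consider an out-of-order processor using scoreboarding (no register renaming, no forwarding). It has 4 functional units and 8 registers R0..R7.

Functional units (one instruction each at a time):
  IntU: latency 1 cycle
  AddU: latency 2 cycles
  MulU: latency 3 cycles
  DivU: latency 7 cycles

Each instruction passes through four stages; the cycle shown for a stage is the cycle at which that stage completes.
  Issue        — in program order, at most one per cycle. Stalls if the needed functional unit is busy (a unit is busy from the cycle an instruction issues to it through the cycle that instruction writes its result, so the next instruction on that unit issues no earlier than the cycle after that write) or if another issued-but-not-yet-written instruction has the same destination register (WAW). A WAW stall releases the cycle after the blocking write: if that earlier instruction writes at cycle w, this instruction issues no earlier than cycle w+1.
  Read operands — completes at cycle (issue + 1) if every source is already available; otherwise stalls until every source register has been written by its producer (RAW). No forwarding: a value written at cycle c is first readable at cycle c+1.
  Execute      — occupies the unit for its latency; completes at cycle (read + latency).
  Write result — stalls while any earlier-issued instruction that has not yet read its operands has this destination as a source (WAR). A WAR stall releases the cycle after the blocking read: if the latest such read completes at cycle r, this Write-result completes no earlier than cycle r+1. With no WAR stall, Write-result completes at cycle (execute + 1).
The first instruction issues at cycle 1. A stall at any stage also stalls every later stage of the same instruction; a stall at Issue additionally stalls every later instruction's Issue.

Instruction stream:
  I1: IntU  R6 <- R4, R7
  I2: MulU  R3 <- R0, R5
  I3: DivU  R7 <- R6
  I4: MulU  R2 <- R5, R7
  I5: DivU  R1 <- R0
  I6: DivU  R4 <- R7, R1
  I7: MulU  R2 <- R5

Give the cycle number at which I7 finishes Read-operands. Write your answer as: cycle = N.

I1: IS=1 RO=2 EX=3 WR=4
I2: IS=2 RO=3 EX=6 WR=7
I3: IS=3 RO=5 EX=12 WR=13  [RAW R6: wait I1 write@4]
I4: IS=8 RO=14 EX=17 WR=18  [struct: MulU busy until I2 writes@7; RAW R7: wait I3 write@13]
I5: IS=14 RO=15 EX=22 WR=23  [struct: DivU busy until I3 writes@13]
I6: IS=24 RO=25 EX=32 WR=33  [struct: DivU busy until I5 writes@23]
I7: IS=25 RO=26 EX=29 WR=30

cycle = 26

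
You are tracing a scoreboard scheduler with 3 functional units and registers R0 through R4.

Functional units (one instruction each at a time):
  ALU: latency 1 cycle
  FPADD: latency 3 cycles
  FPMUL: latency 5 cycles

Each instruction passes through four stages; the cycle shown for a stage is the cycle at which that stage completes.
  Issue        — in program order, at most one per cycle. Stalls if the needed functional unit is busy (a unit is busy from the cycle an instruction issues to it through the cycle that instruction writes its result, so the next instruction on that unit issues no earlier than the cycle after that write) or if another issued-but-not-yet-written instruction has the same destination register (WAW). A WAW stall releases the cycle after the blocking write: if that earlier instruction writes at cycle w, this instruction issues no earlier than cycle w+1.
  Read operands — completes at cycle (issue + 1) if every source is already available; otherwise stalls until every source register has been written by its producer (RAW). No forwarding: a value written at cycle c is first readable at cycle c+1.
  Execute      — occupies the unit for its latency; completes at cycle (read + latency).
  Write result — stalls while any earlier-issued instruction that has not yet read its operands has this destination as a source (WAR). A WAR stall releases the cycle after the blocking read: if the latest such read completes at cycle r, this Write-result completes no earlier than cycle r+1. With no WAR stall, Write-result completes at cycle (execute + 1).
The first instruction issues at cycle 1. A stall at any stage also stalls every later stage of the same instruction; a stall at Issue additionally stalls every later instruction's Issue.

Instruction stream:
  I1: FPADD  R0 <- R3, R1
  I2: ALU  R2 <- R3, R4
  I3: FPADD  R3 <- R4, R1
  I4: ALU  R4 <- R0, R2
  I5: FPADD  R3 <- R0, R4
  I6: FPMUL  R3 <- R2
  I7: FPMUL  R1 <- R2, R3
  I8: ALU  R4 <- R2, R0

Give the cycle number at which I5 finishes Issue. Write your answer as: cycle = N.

c1: issue I1 (FPADD)
c2: I1 read-ops; issue I2 (ALU)
c3: I2 read-ops
c4: I2 finished on ALU
c5: I1 finished on FPADD; I2→R2
c6: I1→R0
c7: issue I3 (FPADD)
c8: I3 read-ops; issue I4 (ALU)
c9: I4 read-ops
c10: I4 finished on ALU
c11: I3 finished on FPADD; I4→R4
c12: I3→R3
c13: issue I5 (FPADD)
c14: I5 read-ops
c17: I5 finished on FPADD
c18: I5→R3
c19: issue I6 (FPMUL)
c20: I6 read-ops
c25: I6 finished on FPMUL
c26: I6→R3
c27: issue I7 (FPMUL)
c28: I7 read-ops; issue I8 (ALU)
c29: I8 read-ops
c30: I8 finished on ALU
c31: I8→R4
c33: I7 finished on FPMUL
c34: I7→R1

cycle = 13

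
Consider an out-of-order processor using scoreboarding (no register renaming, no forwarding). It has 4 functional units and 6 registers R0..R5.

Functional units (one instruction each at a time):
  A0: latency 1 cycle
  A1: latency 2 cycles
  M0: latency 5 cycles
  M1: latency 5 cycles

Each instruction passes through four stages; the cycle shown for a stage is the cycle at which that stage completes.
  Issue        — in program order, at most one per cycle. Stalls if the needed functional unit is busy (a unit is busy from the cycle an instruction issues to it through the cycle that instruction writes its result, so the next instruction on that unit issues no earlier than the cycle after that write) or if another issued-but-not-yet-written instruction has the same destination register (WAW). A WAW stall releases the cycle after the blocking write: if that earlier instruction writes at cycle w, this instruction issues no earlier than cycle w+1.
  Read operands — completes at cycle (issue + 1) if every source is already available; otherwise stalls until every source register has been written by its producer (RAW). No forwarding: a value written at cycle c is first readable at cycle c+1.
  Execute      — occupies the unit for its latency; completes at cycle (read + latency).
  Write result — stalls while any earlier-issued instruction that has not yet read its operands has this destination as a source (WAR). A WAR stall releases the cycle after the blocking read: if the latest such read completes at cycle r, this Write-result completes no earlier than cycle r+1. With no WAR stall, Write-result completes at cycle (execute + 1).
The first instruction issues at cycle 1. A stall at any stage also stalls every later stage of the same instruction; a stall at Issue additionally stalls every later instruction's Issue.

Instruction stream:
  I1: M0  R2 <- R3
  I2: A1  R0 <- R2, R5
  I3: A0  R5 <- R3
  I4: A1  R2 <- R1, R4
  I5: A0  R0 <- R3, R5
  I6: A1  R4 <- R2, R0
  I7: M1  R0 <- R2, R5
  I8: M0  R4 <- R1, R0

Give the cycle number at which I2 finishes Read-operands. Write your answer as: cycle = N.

cycle = 9

[I1] 1/2/7/8
[I2] 2/9/11/12  (RAW R2: wait I1 write@8)
[I3] 3/4/5/10  (WAR R5: wait I2 read@9)
[I4] 13/14/16/17  (struct: A1 busy until I2 writes@12)
[I5] 14/15/16/17
[I6] 18/19/21/22  (struct: A1 busy until I4 writes@17)
[I7] 19/20/25/26
[I8] 23/27/32/33  (WAW R4: wait I6 write@22; RAW R0: wait I7 write@26)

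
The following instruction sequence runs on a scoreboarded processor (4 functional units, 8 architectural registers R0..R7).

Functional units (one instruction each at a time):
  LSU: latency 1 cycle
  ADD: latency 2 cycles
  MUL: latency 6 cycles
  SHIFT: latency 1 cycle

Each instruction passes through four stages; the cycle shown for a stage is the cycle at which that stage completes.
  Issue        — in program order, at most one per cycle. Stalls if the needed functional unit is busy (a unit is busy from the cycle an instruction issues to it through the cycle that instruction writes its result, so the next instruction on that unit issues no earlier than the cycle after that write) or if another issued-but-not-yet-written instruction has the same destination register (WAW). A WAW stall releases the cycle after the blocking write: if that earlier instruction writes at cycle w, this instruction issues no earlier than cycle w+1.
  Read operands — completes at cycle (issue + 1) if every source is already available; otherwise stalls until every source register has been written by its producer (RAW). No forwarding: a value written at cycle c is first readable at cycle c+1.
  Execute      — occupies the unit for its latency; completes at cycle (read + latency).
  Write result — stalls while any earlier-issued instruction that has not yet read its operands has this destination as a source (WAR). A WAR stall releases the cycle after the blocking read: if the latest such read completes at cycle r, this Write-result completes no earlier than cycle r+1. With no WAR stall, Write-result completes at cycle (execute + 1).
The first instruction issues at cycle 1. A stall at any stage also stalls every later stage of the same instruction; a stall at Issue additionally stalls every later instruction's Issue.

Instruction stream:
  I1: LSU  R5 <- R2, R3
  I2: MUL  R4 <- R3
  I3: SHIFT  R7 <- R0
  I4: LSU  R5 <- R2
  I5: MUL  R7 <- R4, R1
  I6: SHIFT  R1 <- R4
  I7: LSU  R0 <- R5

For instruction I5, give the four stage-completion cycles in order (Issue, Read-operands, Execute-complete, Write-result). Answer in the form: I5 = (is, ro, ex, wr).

I5 = (11, 12, 18, 19)

c1: I1→LSU
c2: I1 RO · I2→MUL
c3: I1 EX · I2 RO · I3→SHIFT
c4: I1 WR R5 · I3 RO
c5: I3 EX · I4→LSU
c6: I3 WR R7 · I4 RO
c7: I4 EX
c8: I4 WR R5
c9: I2 EX
c10: I2 WR R4
c11: I5→MUL
c12: I5 RO · I6→SHIFT
c13: I6 RO · I7→LSU
c14: I6 EX · I7 RO
c15: I6 WR R1 · I7 EX
c16: I7 WR R0
c18: I5 EX
c19: I5 WR R7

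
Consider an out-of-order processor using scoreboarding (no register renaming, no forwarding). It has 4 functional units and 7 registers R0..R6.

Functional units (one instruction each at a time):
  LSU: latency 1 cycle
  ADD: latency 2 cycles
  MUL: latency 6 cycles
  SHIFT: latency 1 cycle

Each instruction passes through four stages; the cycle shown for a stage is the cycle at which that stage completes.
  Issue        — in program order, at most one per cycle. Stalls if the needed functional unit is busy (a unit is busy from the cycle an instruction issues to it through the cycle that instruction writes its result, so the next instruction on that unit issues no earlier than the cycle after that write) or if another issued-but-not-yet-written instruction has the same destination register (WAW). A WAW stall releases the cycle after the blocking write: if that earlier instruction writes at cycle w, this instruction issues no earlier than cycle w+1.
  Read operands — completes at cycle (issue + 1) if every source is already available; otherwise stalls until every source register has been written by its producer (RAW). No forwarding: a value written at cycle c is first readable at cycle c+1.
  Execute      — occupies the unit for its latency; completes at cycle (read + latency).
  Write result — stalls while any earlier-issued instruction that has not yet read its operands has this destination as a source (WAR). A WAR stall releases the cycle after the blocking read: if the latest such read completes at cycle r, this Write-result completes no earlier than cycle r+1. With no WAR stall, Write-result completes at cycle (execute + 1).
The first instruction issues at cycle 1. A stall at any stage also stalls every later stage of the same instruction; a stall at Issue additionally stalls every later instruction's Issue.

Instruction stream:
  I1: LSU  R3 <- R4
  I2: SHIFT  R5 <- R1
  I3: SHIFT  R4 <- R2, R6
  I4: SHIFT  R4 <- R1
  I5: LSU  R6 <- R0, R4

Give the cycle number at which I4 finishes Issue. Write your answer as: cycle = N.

cycle = 10

1) issue 1, read 2, done 3, write 4
2) issue 2, read 3, done 4, write 5
3) issue 6, read 7, done 8, write 9  <struct: SHIFT busy until I2 writes@5>
4) issue 10, read 11, done 12, write 13  <struct: SHIFT busy until I3 writes@9>
5) issue 11, read 14, done 15, write 16  <RAW R4: wait I4 write@13>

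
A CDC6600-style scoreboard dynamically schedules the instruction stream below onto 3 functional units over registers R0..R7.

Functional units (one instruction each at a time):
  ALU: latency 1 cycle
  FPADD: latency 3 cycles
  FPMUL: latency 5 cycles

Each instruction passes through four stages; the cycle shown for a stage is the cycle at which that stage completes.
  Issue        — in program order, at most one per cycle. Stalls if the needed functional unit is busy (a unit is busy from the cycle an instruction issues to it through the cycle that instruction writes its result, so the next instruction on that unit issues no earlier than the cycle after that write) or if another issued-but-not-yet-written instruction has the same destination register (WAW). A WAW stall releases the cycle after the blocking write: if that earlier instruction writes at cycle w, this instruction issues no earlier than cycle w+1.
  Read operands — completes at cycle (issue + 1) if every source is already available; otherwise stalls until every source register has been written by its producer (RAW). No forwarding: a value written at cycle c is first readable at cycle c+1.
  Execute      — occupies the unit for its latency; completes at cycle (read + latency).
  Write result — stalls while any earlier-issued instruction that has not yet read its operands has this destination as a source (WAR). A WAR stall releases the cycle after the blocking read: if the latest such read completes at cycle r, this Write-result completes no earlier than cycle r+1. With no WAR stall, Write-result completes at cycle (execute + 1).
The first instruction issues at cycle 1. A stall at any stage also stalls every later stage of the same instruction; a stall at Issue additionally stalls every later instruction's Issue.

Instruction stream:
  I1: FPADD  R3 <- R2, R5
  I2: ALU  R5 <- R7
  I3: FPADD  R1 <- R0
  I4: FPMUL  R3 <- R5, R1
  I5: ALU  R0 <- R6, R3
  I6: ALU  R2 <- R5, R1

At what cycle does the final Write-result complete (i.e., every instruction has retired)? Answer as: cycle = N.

cycle = 26

c1: I1 issues→FPADD
c2: I1 reads, I2 issues→ALU
c3: I2 reads
c4: I2 exec-done
c5: I1 exec-done, I2 writes R5
c6: I1 writes R3
c7: I3 issues→FPADD
c8: I3 reads, I4 issues→FPMUL
c9: I5 issues→ALU
c11: I3 exec-done
c12: I3 writes R1
c13: I4 reads
c18: I4 exec-done
c19: I4 writes R3
c20: I5 reads
c21: I5 exec-done
c22: I5 writes R0
c23: I6 issues→ALU
c24: I6 reads
c25: I6 exec-done
c26: I6 writes R2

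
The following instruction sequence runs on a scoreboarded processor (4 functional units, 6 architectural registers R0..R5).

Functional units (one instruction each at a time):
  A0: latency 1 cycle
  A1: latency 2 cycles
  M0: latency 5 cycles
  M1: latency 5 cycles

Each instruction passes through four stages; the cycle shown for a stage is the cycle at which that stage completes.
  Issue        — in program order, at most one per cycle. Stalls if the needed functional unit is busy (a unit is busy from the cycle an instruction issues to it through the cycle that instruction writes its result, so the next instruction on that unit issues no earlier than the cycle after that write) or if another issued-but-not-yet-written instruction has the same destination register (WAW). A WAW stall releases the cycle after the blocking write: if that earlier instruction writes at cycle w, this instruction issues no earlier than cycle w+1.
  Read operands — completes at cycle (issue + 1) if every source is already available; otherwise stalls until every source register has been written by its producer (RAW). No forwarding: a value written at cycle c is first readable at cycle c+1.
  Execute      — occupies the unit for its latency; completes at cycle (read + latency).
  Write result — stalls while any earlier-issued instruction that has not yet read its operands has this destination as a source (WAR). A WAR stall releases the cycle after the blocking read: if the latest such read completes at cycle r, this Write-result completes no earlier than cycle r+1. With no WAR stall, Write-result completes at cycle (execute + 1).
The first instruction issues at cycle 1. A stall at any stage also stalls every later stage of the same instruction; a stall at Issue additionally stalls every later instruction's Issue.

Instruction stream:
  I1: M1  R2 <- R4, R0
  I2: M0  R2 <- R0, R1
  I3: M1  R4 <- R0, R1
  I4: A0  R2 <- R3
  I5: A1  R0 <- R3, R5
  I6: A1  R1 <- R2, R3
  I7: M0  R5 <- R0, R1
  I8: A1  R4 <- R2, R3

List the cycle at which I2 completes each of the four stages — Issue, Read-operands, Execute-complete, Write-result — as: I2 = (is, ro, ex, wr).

I2 = (9, 10, 15, 16)

[1] I1 dispatched to M1
[2] I1 operands ready
[7] I1 complete
[8] R2←I1
[9] I2 dispatched to M0
[10] I2 operands ready | I3 dispatched to M1
[11] I3 operands ready
[15] I2 complete
[16] R2←I2 | I3 complete
[17] R4←I3 | I4 dispatched to A0
[18] I4 operands ready | I5 dispatched to A1
[19] I4 complete | I5 operands ready
[20] R2←I4
[21] I5 complete
[22] R0←I5
[23] I6 dispatched to A1
[24] I6 operands ready | I7 dispatched to M0
[26] I6 complete
[27] R1←I6
[28] I7 operands ready | I8 dispatched to A1
[29] I8 operands ready
[31] I8 complete
[32] R4←I8
[33] I7 complete
[34] R5←I7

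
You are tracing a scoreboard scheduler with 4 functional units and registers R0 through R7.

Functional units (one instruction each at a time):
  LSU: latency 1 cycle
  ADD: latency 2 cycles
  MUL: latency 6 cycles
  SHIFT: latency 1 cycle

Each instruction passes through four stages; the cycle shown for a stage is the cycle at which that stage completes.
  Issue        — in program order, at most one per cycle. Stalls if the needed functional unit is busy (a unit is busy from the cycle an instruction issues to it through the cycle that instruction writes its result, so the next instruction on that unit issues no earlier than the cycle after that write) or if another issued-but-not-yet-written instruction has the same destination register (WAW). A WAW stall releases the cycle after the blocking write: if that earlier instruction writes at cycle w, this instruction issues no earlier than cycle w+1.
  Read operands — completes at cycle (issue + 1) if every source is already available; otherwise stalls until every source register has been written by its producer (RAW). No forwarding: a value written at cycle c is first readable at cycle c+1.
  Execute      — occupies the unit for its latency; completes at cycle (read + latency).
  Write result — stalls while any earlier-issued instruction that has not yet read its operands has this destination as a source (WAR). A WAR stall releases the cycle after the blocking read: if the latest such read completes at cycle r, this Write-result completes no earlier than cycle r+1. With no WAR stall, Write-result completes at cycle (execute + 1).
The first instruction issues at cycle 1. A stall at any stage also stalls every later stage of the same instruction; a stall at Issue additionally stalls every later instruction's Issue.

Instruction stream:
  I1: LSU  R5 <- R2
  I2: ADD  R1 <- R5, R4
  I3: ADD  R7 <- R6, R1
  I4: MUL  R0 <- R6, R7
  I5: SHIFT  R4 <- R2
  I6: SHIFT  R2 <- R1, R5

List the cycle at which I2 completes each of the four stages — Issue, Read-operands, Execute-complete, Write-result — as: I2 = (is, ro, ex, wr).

I2 = (2, 5, 7, 8)

I1: IS=1 RO=2 EX=3 WR=4
I2: IS=2 RO=5 EX=7 WR=8  [RAW R5: wait I1 write@4]
I3: IS=9 RO=10 EX=12 WR=13  [struct: ADD busy until I2 writes@8]
I4: IS=10 RO=14 EX=20 WR=21  [RAW R7: wait I3 write@13]
I5: IS=11 RO=12 EX=13 WR=14
I6: IS=15 RO=16 EX=17 WR=18  [struct: SHIFT busy until I5 writes@14]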